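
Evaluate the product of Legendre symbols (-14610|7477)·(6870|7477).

-1

By multiplicativity, (-14610·6870|7477) = (-14610|7477)·(6870|7477).
First factor (-14610|7477):
(-14610|7477)
  = (14610|7477)    [7477 ≡ 1 mod 4 ⇒ (-1|7477) = +1]
  = (7133|7477)    [14610 ≡ 7133 mod 7477]
  = (7477|7133)    [QR: 7133 ≡ 1 mod 4, sign kept]
  = (344|7133)    [7477 ≡ 344 mod 7133]
  = -(43|7133)    [7133 ≡ 5 mod 8 ⇒ (2|7133)^3 = -1]
  = -(7133|43)    [QR: 7133 ≡ 1 mod 4, sign kept]
  = -(38|43)    [7133 ≡ 38 mod 43]
  = (19|43)    [43 ≡ 3 mod 8 ⇒ (2|43) = -1]
  = -(43|19)    [QR: both ≡ 3 mod 4, sign flips]
  = -(5|19)    [43 ≡ 5 mod 19]
  = -(19|5)    [QR: 5 ≡ 1 mod 4, sign kept]
  = -(4|5)    [19 ≡ 4 mod 5]
  = -(1|5)    [5 ≡ 5 mod 8 ⇒ (2|5)^2 = +1]
  = -1    [(1|5) = 1]
Second factor (6870|7477):
(6870|7477)
  = -(3435|7477)    [7477 ≡ 5 mod 8 ⇒ (2|7477) = -1]
  = -(7477|3435)    [QR: 7477 ≡ 1 mod 4, sign kept]
  = -(607|3435)    [7477 ≡ 607 mod 3435]
  = (3435|607)    [QR: both ≡ 3 mod 4, sign flips]
  = (400|607)    [3435 ≡ 400 mod 607]
  = (25|607)    [607 ≡ 7 mod 8 ⇒ (2|607)^4 = +1]
  = (607|25)    [QR: 25 ≡ 1 mod 4, sign kept]
  = (7|25)    [607 ≡ 7 mod 25]
  = (25|7)    [QR: 25 ≡ 1 mod 4, sign kept]
  = (4|7)    [25 ≡ 4 mod 7]
  = (1|7)    [7 ≡ 7 mod 8 ⇒ (2|7)^2 = +1]
  = 1    [(1|7) = 1]
Product: (-1)·(1) = -1.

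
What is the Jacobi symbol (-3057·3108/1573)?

-1

By multiplicativity, (-3057·3108/1573) = (-3057/1573)·(3108/1573).
First factor (-3057/1573):
(-3057/1573)
  = (89/1573)    [-3057 ≡ 89 mod 1573]
  = (1573/89)    [QR: 89 ≡ 1 mod 4, sign kept]
  = (60/89)    [1573 ≡ 60 mod 89]
  = (15/89)    [89 ≡ 1 mod 8 ⇒ (2/89)^2 = +1]
  = (89/15)    [QR: 89 ≡ 1 mod 4, sign kept]
  = (14/15)    [89 ≡ 14 mod 15]
  = (7/15)    [15 ≡ 7 mod 8 ⇒ (2/15) = +1]
  = -(15/7)    [QR: both ≡ 3 mod 4, sign flips]
  = -(1/7)    [15 ≡ 1 mod 7]
  = -1    [(1/7) = 1]
Second factor (3108/1573):
(3108/1573)
  = (1535/1573)    [3108 ≡ 1535 mod 1573]
  = (1573/1535)    [QR: 1573 ≡ 1 mod 4, sign kept]
  = (38/1535)    [1573 ≡ 38 mod 1535]
  = (19/1535)    [1535 ≡ 7 mod 8 ⇒ (2/1535) = +1]
  = -(1535/19)    [QR: both ≡ 3 mod 4, sign flips]
  = -(15/19)    [1535 ≡ 15 mod 19]
  = (19/15)    [QR: both ≡ 3 mod 4, sign flips]
  = (4/15)    [19 ≡ 4 mod 15]
  = (1/15)    [15 ≡ 7 mod 8 ⇒ (2/15)^2 = +1]
  = 1    [(1/15) = 1]
Product: (-1)·(1) = -1.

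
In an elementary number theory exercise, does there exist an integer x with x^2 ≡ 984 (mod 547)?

Reduce the numerator: 984 ≡ 437 (mod 547), so (984/547) = (437/547).
437 ≡ 1 (mod 4), so quadratic reciprocity gives (437/547) = (547/437). Reduce: 547 ≡ 110 (mod 437). Now have (110/437).
Factor out 2: 110 = 2·55. Since 437 ≡ 5 (mod 8), (2/437) = -1. Now have -(55/437).
437 ≡ 1 (mod 4), so quadratic reciprocity gives (55/437) = (437/55). Reduce: 437 ≡ 52 (mod 55). Now have -(52/55).
Factor out 2: 52 = 2^2·13. Since 55 ≡ 7 (mod 8), (2/55) = +1, and (2/55)^2 = +1. Now have -(13/55).
13 ≡ 1 (mod 4), so quadratic reciprocity gives (13/55) = (55/13). Reduce: 55 ≡ 3 (mod 13). Now have -(3/13).
13 ≡ 1 (mod 4), so quadratic reciprocity gives (3/13) = (13/3). Reduce: 13 ≡ 1 (mod 3). Now have -(1/3).
(1/3) = 1. Collecting the sign factors: -1.
The Legendre symbol is -1, so x^2 ≡ 984 (mod 547) has no solution.

no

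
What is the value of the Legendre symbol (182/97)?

1

Reduce the numerator: 182 ≡ 85 (mod 97), so (182/97) = (85/97).
85 ≡ 1 (mod 4), so quadratic reciprocity gives (85/97) = (97/85). Reduce: 97 ≡ 12 (mod 85). Now have (12/85).
Factor out 2: 12 = 2^2·3. Since 85 ≡ 5 (mod 8), (2/85) = -1, and (2/85)^2 = +1. Now have (3/85).
85 ≡ 1 (mod 4), so quadratic reciprocity gives (3/85) = (85/3). Reduce: 85 ≡ 1 (mod 3). Now have (1/3).
(1/3) = 1. Collecting the sign factors: 1.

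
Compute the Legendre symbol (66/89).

-1

(66/89)
  = (33/89)    [89 ≡ 1 mod 8 ⇒ (2/89) = +1]
  = (89/33)    [QR: 33 ≡ 1 mod 4, sign kept]
  = (23/33)    [89 ≡ 23 mod 33]
  = (33/23)    [QR: 33 ≡ 1 mod 4, sign kept]
  = (10/23)    [33 ≡ 10 mod 23]
  = (5/23)    [23 ≡ 7 mod 8 ⇒ (2/23) = +1]
  = (23/5)    [QR: 5 ≡ 1 mod 4, sign kept]
  = (3/5)    [23 ≡ 3 mod 5]
  = (5/3)    [QR: 5 ≡ 1 mod 4, sign kept]
  = (2/3)    [5 ≡ 2 mod 3]
  = -(1/3)    [3 ≡ 3 mod 8 ⇒ (2/3) = -1]
  = -1    [(1/3) = 1]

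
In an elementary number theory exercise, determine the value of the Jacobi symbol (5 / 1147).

(5 / 1147)
  = (1147 / 5)    [QR: 5 ≡ 1 mod 4, sign kept]
  = (2 / 5)    [1147 ≡ 2 mod 5]
  = -(1 / 5)    [5 ≡ 5 mod 8 ⇒ (2 / 5) = -1]
  = -1    [(1 / 5) = 1]

-1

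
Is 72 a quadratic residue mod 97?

(72/97)
  = (9/97)    [97 ≡ 1 mod 8 ⇒ (2/97)^3 = +1]
  = (97/9)    [QR: 9 ≡ 1 mod 4, sign kept]
  = (7/9)    [97 ≡ 7 mod 9]
  = (9/7)    [QR: 9 ≡ 1 mod 4, sign kept]
  = (2/7)    [9 ≡ 2 mod 7]
  = (1/7)    [7 ≡ 7 mod 8 ⇒ (2/7) = +1]
  = 1    [(1/7) = 1]
(72/97) = 1, and 97 is prime, so 72 is a quadratic residue mod 97.

yes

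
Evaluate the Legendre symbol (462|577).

-1

(462|577)
  = (231|577)    [577 ≡ 1 mod 8 ⇒ (2|577) = +1]
  = (577|231)    [QR: 577 ≡ 1 mod 4, sign kept]
  = (115|231)    [577 ≡ 115 mod 231]
  = -(231|115)    [QR: both ≡ 3 mod 4, sign flips]
  = -(1|115)    [231 ≡ 1 mod 115]
  = -1    [(1|115) = 1]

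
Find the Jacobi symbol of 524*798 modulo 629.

By multiplicativity, (524·798/629) = (524/629)·(798/629).
First factor (524/629):
Factor out 2: 524 = 2^2·131. Since 629 ≡ 5 (mod 8), (2/629) = -1, and (2/629)^2 = +1. Now have (131/629).
629 ≡ 1 (mod 4), so quadratic reciprocity gives (131/629) = (629/131). Reduce: 629 ≡ 105 (mod 131). Now have (105/131).
105 ≡ 1 (mod 4), so quadratic reciprocity gives (105/131) = (131/105). Reduce: 131 ≡ 26 (mod 105). Now have (26/105).
Factor out 2: 26 = 2·13. Since 105 ≡ 1 (mod 8), (2/105) = +1. Now have (13/105).
13 ≡ 1 (mod 4), so quadratic reciprocity gives (13/105) = (105/13). Reduce: 105 ≡ 1 (mod 13). Now have (1/13).
(1/13) = 1. Collecting the sign factors: 1.
Second factor (798/629):
Reduce the numerator: 798 ≡ 169 (mod 629), so (798/629) = (169/629).
169 ≡ 1 (mod 4), so quadratic reciprocity gives (169/629) = (629/169). Reduce: 629 ≡ 122 (mod 169). Now have (122/169).
Factor out 2: 122 = 2·61. Since 169 ≡ 1 (mod 8), (2/169) = +1. Now have (61/169).
61 ≡ 1 (mod 4), so quadratic reciprocity gives (61/169) = (169/61). Reduce: 169 ≡ 47 (mod 61). Now have (47/61).
61 ≡ 1 (mod 4), so quadratic reciprocity gives (47/61) = (61/47). Reduce: 61 ≡ 14 (mod 47). Now have (14/47).
Factor out 2: 14 = 2·7. Since 47 ≡ 7 (mod 8), (2/47) = +1. Now have (7/47).
Both 7 ≡ 3 and 47 ≡ 3 (mod 4), so reciprocity gives (7/47) = -(47/7). Reduce: 47 ≡ 5 (mod 7). Now have -(5/7).
5 ≡ 1 (mod 4), so quadratic reciprocity gives (5/7) = (7/5). Reduce: 7 ≡ 2 (mod 5). Now have -(2/5).
Factor out 2: 2 = 2. Since 5 ≡ 5 (mod 8), (2/5) = -1. Now have (1/5).
(1/5) = 1. Collecting the sign factors: 1.
Product: (1)·(1) = 1.

1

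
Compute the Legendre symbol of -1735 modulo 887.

1

Pull out -1: (-1735|887) = (-1|887)·(1735|887). Since 887 ≡ 3 (mod 4), (-1|887) = -1. Now have -(1735|887).
Reduce the numerator: 1735 ≡ 848 (mod 887), so (1735|887) = (848|887).
Factor out 2: 848 = 2^4·53. Since 887 ≡ 7 (mod 8), (2|887) = +1, and (2|887)^4 = +1. Now have -(53|887).
53 ≡ 1 (mod 4), so quadratic reciprocity gives (53|887) = (887|53). Reduce: 887 ≡ 39 (mod 53). Now have -(39|53).
53 ≡ 1 (mod 4), so quadratic reciprocity gives (39|53) = (53|39). Reduce: 53 ≡ 14 (mod 39). Now have -(14|39).
Factor out 2: 14 = 2·7. Since 39 ≡ 7 (mod 8), (2|39) = +1. Now have -(7|39).
Both 7 ≡ 3 and 39 ≡ 3 (mod 4), so reciprocity gives (7|39) = -(39|7). Reduce: 39 ≡ 4 (mod 7). Now have (4|7).
Factor out 2: 4 = 2^2. Since 7 ≡ 7 (mod 8), (2|7) = +1, and (2|7)^2 = +1. Now have (1|7).
(1|7) = 1. Collecting the sign factors: 1.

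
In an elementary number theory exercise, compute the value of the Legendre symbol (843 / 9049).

1

9049 ≡ 1 (mod 4), so quadratic reciprocity gives (843 / 9049) = (9049 / 843). Reduce: 9049 ≡ 619 (mod 843). Now have (619 / 843).
Both 619 ≡ 3 and 843 ≡ 3 (mod 4), so reciprocity gives (619 / 843) = -(843 / 619). Reduce: 843 ≡ 224 (mod 619). Now have -(224 / 619).
Factor out 2: 224 = 2^5·7. Since 619 ≡ 3 (mod 8), (2 / 619) = -1, and (2 / 619)^5 = -1. Now have (7 / 619).
Both 7 ≡ 3 and 619 ≡ 3 (mod 4), so reciprocity gives (7 / 619) = -(619 / 7). Reduce: 619 ≡ 3 (mod 7). Now have -(3 / 7).
Both 3 ≡ 3 and 7 ≡ 3 (mod 4), so reciprocity gives (3 / 7) = -(7 / 3). Reduce: 7 ≡ 1 (mod 3). Now have (1 / 3).
(1 / 3) = 1. Collecting the sign factors: 1.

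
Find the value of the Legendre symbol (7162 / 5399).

1

(7162 / 5399)
  = (1763 / 5399)    [7162 ≡ 1763 mod 5399]
  = -(5399 / 1763)    [QR: both ≡ 3 mod 4, sign flips]
  = -(110 / 1763)    [5399 ≡ 110 mod 1763]
  = (55 / 1763)    [1763 ≡ 3 mod 8 ⇒ (2 / 1763) = -1]
  = -(1763 / 55)    [QR: both ≡ 3 mod 4, sign flips]
  = -(3 / 55)    [1763 ≡ 3 mod 55]
  = (55 / 3)    [QR: both ≡ 3 mod 4, sign flips]
  = (1 / 3)    [55 ≡ 1 mod 3]
  = 1    [(1 / 3) = 1]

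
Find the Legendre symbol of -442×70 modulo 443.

-1

By multiplicativity, (-442·70/443) = (-442/443)·(70/443).
First factor (-442/443):
(-442/443)
  = -(442/443)    [443 ≡ 3 mod 4 ⇒ (-1/443) = -1]
  = (221/443)    [443 ≡ 3 mod 8 ⇒ (2/443) = -1]
  = (443/221)    [QR: 221 ≡ 1 mod 4, sign kept]
  = (1/221)    [443 ≡ 1 mod 221]
  = 1    [(1/221) = 1]
Second factor (70/443):
(70/443)
  = -(35/443)    [443 ≡ 3 mod 8 ⇒ (2/443) = -1]
  = (443/35)    [QR: both ≡ 3 mod 4, sign flips]
  = (23/35)    [443 ≡ 23 mod 35]
  = -(35/23)    [QR: both ≡ 3 mod 4, sign flips]
  = -(12/23)    [35 ≡ 12 mod 23]
  = -(3/23)    [23 ≡ 7 mod 8 ⇒ (2/23)^2 = +1]
  = (23/3)    [QR: both ≡ 3 mod 4, sign flips]
  = (2/3)    [23 ≡ 2 mod 3]
  = -(1/3)    [3 ≡ 3 mod 8 ⇒ (2/3) = -1]
  = -1    [(1/3) = 1]
Product: (1)·(-1) = -1.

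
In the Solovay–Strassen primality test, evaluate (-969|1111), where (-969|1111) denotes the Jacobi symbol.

Reduce the numerator: -969 ≡ 142 (mod 1111), so (-969|1111) = (142|1111).
Factor out 2: 142 = 2·71. Since 1111 ≡ 7 (mod 8), (2|1111) = +1. Now have (71|1111).
Both 71 ≡ 3 and 1111 ≡ 3 (mod 4), so reciprocity gives (71|1111) = -(1111|71). Reduce: 1111 ≡ 46 (mod 71). Now have -(46|71).
Factor out 2: 46 = 2·23. Since 71 ≡ 7 (mod 8), (2|71) = +1. Now have -(23|71).
Both 23 ≡ 3 and 71 ≡ 3 (mod 4), so reciprocity gives (23|71) = -(71|23). Reduce: 71 ≡ 2 (mod 23). Now have (2|23).
Factor out 2: 2 = 2. Since 23 ≡ 7 (mod 8), (2|23) = +1. Now have (1|23).
(1|23) = 1. Collecting the sign factors: 1.

1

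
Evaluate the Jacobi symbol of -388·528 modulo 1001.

0

By multiplicativity, (-388·528/1001) = (-388/1001)·(528/1001).
First factor (-388/1001):
Reduce the numerator: -388 ≡ 613 (mod 1001), so (-388/1001) = (613/1001).
613 ≡ 1 (mod 4), so quadratic reciprocity gives (613/1001) = (1001/613). Reduce: 1001 ≡ 388 (mod 613). Now have (388/613).
Factor out 2: 388 = 2^2·97. Since 613 ≡ 5 (mod 8), (2/613) = -1, and (2/613)^2 = +1. Now have (97/613).
97 ≡ 1 (mod 4), so quadratic reciprocity gives (97/613) = (613/97). Reduce: 613 ≡ 31 (mod 97). Now have (31/97).
97 ≡ 1 (mod 4), so quadratic reciprocity gives (31/97) = (97/31). Reduce: 97 ≡ 4 (mod 31). Now have (4/31).
Factor out 2: 4 = 2^2. Since 31 ≡ 7 (mod 8), (2/31) = +1, and (2/31)^2 = +1. Now have (1/31).
(1/31) = 1. Collecting the sign factors: 1.
Second factor (528/1001):
Factor out 2: 528 = 2^4·33. Since 1001 ≡ 1 (mod 8), (2/1001) = +1, and (2/1001)^4 = +1. Now have (33/1001).
33 ≡ 1 (mod 4), so quadratic reciprocity gives (33/1001) = (1001/33). Reduce: 1001 ≡ 11 (mod 33). Now have (11/33).
33 ≡ 1 (mod 4), so quadratic reciprocity gives (11/33) = (33/11). Reduce: 33 ≡ 0 (mod 11). Now have (0/11).
The numerator is now 0 with denominator 11 > 1: the symbol is 0.
Product: (1)·(0) = 0.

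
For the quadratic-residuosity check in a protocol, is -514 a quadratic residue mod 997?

no

(-514/997)
  = (483/997)    [-514 ≡ 483 mod 997]
  = (997/483)    [QR: 997 ≡ 1 mod 4, sign kept]
  = (31/483)    [997 ≡ 31 mod 483]
  = -(483/31)    [QR: both ≡ 3 mod 4, sign flips]
  = -(18/31)    [483 ≡ 18 mod 31]
  = -(9/31)    [31 ≡ 7 mod 8 ⇒ (2/31) = +1]
  = -(31/9)    [QR: 9 ≡ 1 mod 4, sign kept]
  = -(4/9)    [31 ≡ 4 mod 9]
  = -(1/9)    [9 ≡ 1 mod 8 ⇒ (2/9)^2 = +1]
  = -1    [(1/9) = 1]
(-514/997) = -1, and 997 is prime, so -514 is not a quadratic residue mod 997.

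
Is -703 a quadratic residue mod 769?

(-703|769)
  = (703|769)    [769 ≡ 1 mod 4 ⇒ (-1|769) = +1]
  = (769|703)    [QR: 769 ≡ 1 mod 4, sign kept]
  = (66|703)    [769 ≡ 66 mod 703]
  = (33|703)    [703 ≡ 7 mod 8 ⇒ (2|703) = +1]
  = (703|33)    [QR: 33 ≡ 1 mod 4, sign kept]
  = (10|33)    [703 ≡ 10 mod 33]
  = (5|33)    [33 ≡ 1 mod 8 ⇒ (2|33) = +1]
  = (33|5)    [QR: 5 ≡ 1 mod 4, sign kept]
  = (3|5)    [33 ≡ 3 mod 5]
  = (5|3)    [QR: 5 ≡ 1 mod 4, sign kept]
  = (2|3)    [5 ≡ 2 mod 3]
  = -(1|3)    [3 ≡ 3 mod 8 ⇒ (2|3) = -1]
  = -1    [(1|3) = 1]
The Legendre symbol is -1, so x^2 ≡ -703 (mod 769) has no solution.

no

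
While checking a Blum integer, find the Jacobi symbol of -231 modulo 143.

Pull out -1: (-231|143) = (-1|143)·(231|143). Since 143 ≡ 3 (mod 4), (-1|143) = -1. Now have -(231|143).
Reduce the numerator: 231 ≡ 88 (mod 143), so (231|143) = (88|143).
Factor out 2: 88 = 2^3·11. Since 143 ≡ 7 (mod 8), (2|143) = +1, and (2|143)^3 = +1. Now have -(11|143).
Both 11 ≡ 3 and 143 ≡ 3 (mod 4), so reciprocity gives (11|143) = -(143|11). Reduce: 143 ≡ 0 (mod 11). Now have (0|11).
The numerator is now 0 with denominator 11 > 1: the symbol is 0.

0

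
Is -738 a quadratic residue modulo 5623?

(-738/5623)
  = (4885/5623)    [-738 ≡ 4885 mod 5623]
  = (5623/4885)    [QR: 4885 ≡ 1 mod 4, sign kept]
  = (738/4885)    [5623 ≡ 738 mod 4885]
  = -(369/4885)    [4885 ≡ 5 mod 8 ⇒ (2/4885) = -1]
  = -(4885/369)    [QR: 369 ≡ 1 mod 4, sign kept]
  = -(88/369)    [4885 ≡ 88 mod 369]
  = -(11/369)    [369 ≡ 1 mod 8 ⇒ (2/369)^3 = +1]
  = -(369/11)    [QR: 369 ≡ 1 mod 4, sign kept]
  = -(6/11)    [369 ≡ 6 mod 11]
  = (3/11)    [11 ≡ 3 mod 8 ⇒ (2/11) = -1]
  = -(11/3)    [QR: both ≡ 3 mod 4, sign flips]
  = -(2/3)    [11 ≡ 2 mod 3]
  = (1/3)    [3 ≡ 3 mod 8 ⇒ (2/3) = -1]
  = 1    [(1/3) = 1]
(-738/5623) = 1, and 5623 is prime, so -738 is a quadratic residue mod 5623.

yes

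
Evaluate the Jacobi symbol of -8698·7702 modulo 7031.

1

By multiplicativity, (-8698·7702/7031) = (-8698/7031)·(7702/7031).
First factor (-8698/7031):
Pull out -1: (-8698/7031) = (-1/7031)·(8698/7031). Since 7031 ≡ 3 (mod 4), (-1/7031) = -1. Now have -(8698/7031).
Reduce the numerator: 8698 ≡ 1667 (mod 7031), so (8698/7031) = (1667/7031).
Both 1667 ≡ 3 and 7031 ≡ 3 (mod 4), so reciprocity gives (1667/7031) = -(7031/1667). Reduce: 7031 ≡ 363 (mod 1667). Now have (363/1667).
Both 363 ≡ 3 and 1667 ≡ 3 (mod 4), so reciprocity gives (363/1667) = -(1667/363). Reduce: 1667 ≡ 215 (mod 363). Now have -(215/363).
Both 215 ≡ 3 and 363 ≡ 3 (mod 4), so reciprocity gives (215/363) = -(363/215). Reduce: 363 ≡ 148 (mod 215). Now have (148/215).
Factor out 2: 148 = 2^2·37. Since 215 ≡ 7 (mod 8), (2/215) = +1, and (2/215)^2 = +1. Now have (37/215).
37 ≡ 1 (mod 4), so quadratic reciprocity gives (37/215) = (215/37). Reduce: 215 ≡ 30 (mod 37). Now have (30/37).
Factor out 2: 30 = 2·15. Since 37 ≡ 5 (mod 8), (2/37) = -1. Now have -(15/37).
37 ≡ 1 (mod 4), so quadratic reciprocity gives (15/37) = (37/15). Reduce: 37 ≡ 7 (mod 15). Now have -(7/15).
Both 7 ≡ 3 and 15 ≡ 3 (mod 4), so reciprocity gives (7/15) = -(15/7). Reduce: 15 ≡ 1 (mod 7). Now have (1/7).
(1/7) = 1. Collecting the sign factors: 1.
Second factor (7702/7031):
Reduce the numerator: 7702 ≡ 671 (mod 7031), so (7702/7031) = (671/7031).
Both 671 ≡ 3 and 7031 ≡ 3 (mod 4), so reciprocity gives (671/7031) = -(7031/671). Reduce: 7031 ≡ 321 (mod 671). Now have -(321/671).
321 ≡ 1 (mod 4), so quadratic reciprocity gives (321/671) = (671/321). Reduce: 671 ≡ 29 (mod 321). Now have -(29/321).
29 ≡ 1 (mod 4), so quadratic reciprocity gives (29/321) = (321/29). Reduce: 321 ≡ 2 (mod 29). Now have -(2/29).
Factor out 2: 2 = 2. Since 29 ≡ 5 (mod 8), (2/29) = -1. Now have (1/29).
(1/29) = 1. Collecting the sign factors: 1.
Product: (1)·(1) = 1.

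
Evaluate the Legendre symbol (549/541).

-1

(549/541)
  = (8/541)    [549 ≡ 8 mod 541]
  = -(1/541)    [541 ≡ 5 mod 8 ⇒ (2/541)^3 = -1]
  = -1    [(1/541) = 1]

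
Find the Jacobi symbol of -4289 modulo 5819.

(-4289|5819)
  = -(4289|5819)    [5819 ≡ 3 mod 4 ⇒ (-1|5819) = -1]
  = -(5819|4289)    [QR: 4289 ≡ 1 mod 4, sign kept]
  = -(1530|4289)    [5819 ≡ 1530 mod 4289]
  = -(765|4289)    [4289 ≡ 1 mod 8 ⇒ (2|4289) = +1]
  = -(4289|765)    [QR: 765 ≡ 1 mod 4, sign kept]
  = -(464|765)    [4289 ≡ 464 mod 765]
  = -(29|765)    [765 ≡ 5 mod 8 ⇒ (2|765)^4 = +1]
  = -(765|29)    [QR: 29 ≡ 1 mod 4, sign kept]
  = -(11|29)    [765 ≡ 11 mod 29]
  = -(29|11)    [QR: 29 ≡ 1 mod 4, sign kept]
  = -(7|11)    [29 ≡ 7 mod 11]
  = (11|7)    [QR: both ≡ 3 mod 4, sign flips]
  = (4|7)    [11 ≡ 4 mod 7]
  = (1|7)    [7 ≡ 7 mod 8 ⇒ (2|7)^2 = +1]
  = 1    [(1|7) = 1]

1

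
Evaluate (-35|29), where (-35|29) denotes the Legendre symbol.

1

Reduce the numerator: -35 ≡ 23 (mod 29), so (-35|29) = (23|29).
29 ≡ 1 (mod 4), so quadratic reciprocity gives (23|29) = (29|23). Reduce: 29 ≡ 6 (mod 23). Now have (6|23).
Factor out 2: 6 = 2·3. Since 23 ≡ 7 (mod 8), (2|23) = +1. Now have (3|23).
Both 3 ≡ 3 and 23 ≡ 3 (mod 4), so reciprocity gives (3|23) = -(23|3). Reduce: 23 ≡ 2 (mod 3). Now have -(2|3).
Factor out 2: 2 = 2. Since 3 ≡ 3 (mod 8), (2|3) = -1. Now have (1|3).
(1|3) = 1. Collecting the sign factors: 1.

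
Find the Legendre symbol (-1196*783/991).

-1

By multiplicativity, (-1196·783/991) = (-1196/991)·(783/991).
First factor (-1196/991):
(-1196/991)
  = (786/991)    [-1196 ≡ 786 mod 991]
  = (393/991)    [991 ≡ 7 mod 8 ⇒ (2/991) = +1]
  = (991/393)    [QR: 393 ≡ 1 mod 4, sign kept]
  = (205/393)    [991 ≡ 205 mod 393]
  = (393/205)    [QR: 205 ≡ 1 mod 4, sign kept]
  = (188/205)    [393 ≡ 188 mod 205]
  = (47/205)    [205 ≡ 5 mod 8 ⇒ (2/205)^2 = +1]
  = (205/47)    [QR: 205 ≡ 1 mod 4, sign kept]
  = (17/47)    [205 ≡ 17 mod 47]
  = (47/17)    [QR: 17 ≡ 1 mod 4, sign kept]
  = (13/17)    [47 ≡ 13 mod 17]
  = (17/13)    [QR: 13 ≡ 1 mod 4, sign kept]
  = (4/13)    [17 ≡ 4 mod 13]
  = (1/13)    [13 ≡ 5 mod 8 ⇒ (2/13)^2 = +1]
  = 1    [(1/13) = 1]
Second factor (783/991):
(783/991)
  = -(991/783)    [QR: both ≡ 3 mod 4, sign flips]
  = -(208/783)    [991 ≡ 208 mod 783]
  = -(13/783)    [783 ≡ 7 mod 8 ⇒ (2/783)^4 = +1]
  = -(783/13)    [QR: 13 ≡ 1 mod 4, sign kept]
  = -(3/13)    [783 ≡ 3 mod 13]
  = -(13/3)    [QR: 13 ≡ 1 mod 4, sign kept]
  = -(1/3)    [13 ≡ 1 mod 3]
  = -1    [(1/3) = 1]
Product: (1)·(-1) = -1.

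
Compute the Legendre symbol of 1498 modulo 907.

1

Reduce the numerator: 1498 ≡ 591 (mod 907), so (1498|907) = (591|907).
Both 591 ≡ 3 and 907 ≡ 3 (mod 4), so reciprocity gives (591|907) = -(907|591). Reduce: 907 ≡ 316 (mod 591). Now have -(316|591).
Factor out 2: 316 = 2^2·79. Since 591 ≡ 7 (mod 8), (2|591) = +1, and (2|591)^2 = +1. Now have -(79|591).
Both 79 ≡ 3 and 591 ≡ 3 (mod 4), so reciprocity gives (79|591) = -(591|79). Reduce: 591 ≡ 38 (mod 79). Now have (38|79).
Factor out 2: 38 = 2·19. Since 79 ≡ 7 (mod 8), (2|79) = +1. Now have (19|79).
Both 19 ≡ 3 and 79 ≡ 3 (mod 4), so reciprocity gives (19|79) = -(79|19). Reduce: 79 ≡ 3 (mod 19). Now have -(3|19).
Both 3 ≡ 3 and 19 ≡ 3 (mod 4), so reciprocity gives (3|19) = -(19|3). Reduce: 19 ≡ 1 (mod 3). Now have (1|3).
(1|3) = 1. Collecting the sign factors: 1.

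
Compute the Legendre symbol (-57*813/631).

-1

By multiplicativity, (-57·813/631) = (-57/631)·(813/631).
First factor (-57/631):
Pull out -1: (-57/631) = (-1/631)·(57/631). Since 631 ≡ 3 (mod 4), (-1/631) = -1. Now have -(57/631).
57 ≡ 1 (mod 4), so quadratic reciprocity gives (57/631) = (631/57). Reduce: 631 ≡ 4 (mod 57). Now have -(4/57).
Factor out 2: 4 = 2^2. Since 57 ≡ 1 (mod 8), (2/57) = +1, and (2/57)^2 = +1. Now have -(1/57).
(1/57) = 1. Collecting the sign factors: -1.
Second factor (813/631):
Reduce the numerator: 813 ≡ 182 (mod 631), so (813/631) = (182/631).
Factor out 2: 182 = 2·91. Since 631 ≡ 7 (mod 8), (2/631) = +1. Now have (91/631).
Both 91 ≡ 3 and 631 ≡ 3 (mod 4), so reciprocity gives (91/631) = -(631/91). Reduce: 631 ≡ 85 (mod 91). Now have -(85/91).
85 ≡ 1 (mod 4), so quadratic reciprocity gives (85/91) = (91/85). Reduce: 91 ≡ 6 (mod 85). Now have -(6/85).
Factor out 2: 6 = 2·3. Since 85 ≡ 5 (mod 8), (2/85) = -1. Now have (3/85).
85 ≡ 1 (mod 4), so quadratic reciprocity gives (3/85) = (85/3). Reduce: 85 ≡ 1 (mod 3). Now have (1/3).
(1/3) = 1. Collecting the sign factors: 1.
Product: (-1)·(1) = -1.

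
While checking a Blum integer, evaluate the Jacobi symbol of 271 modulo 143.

1

(271 / 143)
  = (128 / 143)    [271 ≡ 128 mod 143]
  = (1 / 143)    [143 ≡ 7 mod 8 ⇒ (2 / 143)^7 = +1]
  = 1    [(1 / 143) = 1]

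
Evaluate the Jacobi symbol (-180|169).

1

(-180|169)
  = (158|169)    [-180 ≡ 158 mod 169]
  = (79|169)    [169 ≡ 1 mod 8 ⇒ (2|169) = +1]
  = (169|79)    [QR: 169 ≡ 1 mod 4, sign kept]
  = (11|79)    [169 ≡ 11 mod 79]
  = -(79|11)    [QR: both ≡ 3 mod 4, sign flips]
  = -(2|11)    [79 ≡ 2 mod 11]
  = (1|11)    [11 ≡ 3 mod 8 ⇒ (2|11) = -1]
  = 1    [(1|11) = 1]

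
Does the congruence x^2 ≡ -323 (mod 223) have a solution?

no

Pull out -1: (-323/223) = (-1/223)·(323/223). Since 223 ≡ 3 (mod 4), (-1/223) = -1. Now have -(323/223).
Reduce the numerator: 323 ≡ 100 (mod 223), so (323/223) = (100/223).
Factor out 2: 100 = 2^2·25. Since 223 ≡ 7 (mod 8), (2/223) = +1, and (2/223)^2 = +1. Now have -(25/223).
25 ≡ 1 (mod 4), so quadratic reciprocity gives (25/223) = (223/25). Reduce: 223 ≡ 23 (mod 25). Now have -(23/25).
25 ≡ 1 (mod 4), so quadratic reciprocity gives (23/25) = (25/23). Reduce: 25 ≡ 2 (mod 23). Now have -(2/23).
Factor out 2: 2 = 2. Since 23 ≡ 7 (mod 8), (2/23) = +1. Now have -(1/23).
(1/23) = 1. Collecting the sign factors: -1.
(-323/223) = -1, and 223 is prime, so -323 is not a quadratic residue mod 223.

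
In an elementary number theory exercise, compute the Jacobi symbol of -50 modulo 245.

0

Reduce the numerator: -50 ≡ 195 (mod 245), so (-50/245) = (195/245).
245 ≡ 1 (mod 4), so quadratic reciprocity gives (195/245) = (245/195). Reduce: 245 ≡ 50 (mod 195). Now have (50/195).
Factor out 2: 50 = 2·25. Since 195 ≡ 3 (mod 8), (2/195) = -1. Now have -(25/195).
25 ≡ 1 (mod 4), so quadratic reciprocity gives (25/195) = (195/25). Reduce: 195 ≡ 20 (mod 25). Now have -(20/25).
Factor out 2: 20 = 2^2·5. Since 25 ≡ 1 (mod 8), (2/25) = +1, and (2/25)^2 = +1. Now have -(5/25).
5 ≡ 1 (mod 4), so quadratic reciprocity gives (5/25) = (25/5). Reduce: 25 ≡ 0 (mod 5). Now have -(0/5).
The numerator is now 0 with denominator 5 > 1: the symbol is 0.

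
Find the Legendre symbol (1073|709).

-1

Reduce the numerator: 1073 ≡ 364 (mod 709), so (1073|709) = (364|709).
Factor out 2: 364 = 2^2·91. Since 709 ≡ 5 (mod 8), (2|709) = -1, and (2|709)^2 = +1. Now have (91|709).
709 ≡ 1 (mod 4), so quadratic reciprocity gives (91|709) = (709|91). Reduce: 709 ≡ 72 (mod 91). Now have (72|91).
Factor out 2: 72 = 2^3·9. Since 91 ≡ 3 (mod 8), (2|91) = -1, and (2|91)^3 = -1. Now have -(9|91).
9 ≡ 1 (mod 4), so quadratic reciprocity gives (9|91) = (91|9). Reduce: 91 ≡ 1 (mod 9). Now have -(1|9).
(1|9) = 1. Collecting the sign factors: -1.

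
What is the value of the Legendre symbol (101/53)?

-1

Reduce the numerator: 101 ≡ 48 (mod 53), so (101/53) = (48/53).
Factor out 2: 48 = 2^4·3. Since 53 ≡ 5 (mod 8), (2/53) = -1, and (2/53)^4 = +1. Now have (3/53).
53 ≡ 1 (mod 4), so quadratic reciprocity gives (3/53) = (53/3). Reduce: 53 ≡ 2 (mod 3). Now have (2/3).
Factor out 2: 2 = 2. Since 3 ≡ 3 (mod 8), (2/3) = -1. Now have -(1/3).
(1/3) = 1. Collecting the sign factors: -1.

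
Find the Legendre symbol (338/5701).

-1

Factor out 2: 338 = 2·169. Since 5701 ≡ 5 (mod 8), (2/5701) = -1. Now have -(169/5701).
169 ≡ 1 (mod 4), so quadratic reciprocity gives (169/5701) = (5701/169). Reduce: 5701 ≡ 124 (mod 169). Now have -(124/169).
Factor out 2: 124 = 2^2·31. Since 169 ≡ 1 (mod 8), (2/169) = +1, and (2/169)^2 = +1. Now have -(31/169).
169 ≡ 1 (mod 4), so quadratic reciprocity gives (31/169) = (169/31). Reduce: 169 ≡ 14 (mod 31). Now have -(14/31).
Factor out 2: 14 = 2·7. Since 31 ≡ 7 (mod 8), (2/31) = +1. Now have -(7/31).
Both 7 ≡ 3 and 31 ≡ 3 (mod 4), so reciprocity gives (7/31) = -(31/7). Reduce: 31 ≡ 3 (mod 7). Now have (3/7).
Both 3 ≡ 3 and 7 ≡ 3 (mod 4), so reciprocity gives (3/7) = -(7/3). Reduce: 7 ≡ 1 (mod 3). Now have -(1/3).
(1/3) = 1. Collecting the sign factors: -1.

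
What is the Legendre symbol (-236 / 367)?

-1

(-236 / 367)
  = (131 / 367)    [-236 ≡ 131 mod 367]
  = -(367 / 131)    [QR: both ≡ 3 mod 4, sign flips]
  = -(105 / 131)    [367 ≡ 105 mod 131]
  = -(131 / 105)    [QR: 105 ≡ 1 mod 4, sign kept]
  = -(26 / 105)    [131 ≡ 26 mod 105]
  = -(13 / 105)    [105 ≡ 1 mod 8 ⇒ (2 / 105) = +1]
  = -(105 / 13)    [QR: 13 ≡ 1 mod 4, sign kept]
  = -(1 / 13)    [105 ≡ 1 mod 13]
  = -1    [(1 / 13) = 1]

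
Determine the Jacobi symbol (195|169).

0

Reduce the numerator: 195 ≡ 26 (mod 169), so (195|169) = (26|169).
Factor out 2: 26 = 2·13. Since 169 ≡ 1 (mod 8), (2|169) = +1. Now have (13|169).
13 ≡ 1 (mod 4), so quadratic reciprocity gives (13|169) = (169|13). Reduce: 169 ≡ 0 (mod 13). Now have (0|13).
The numerator is now 0 with denominator 13 > 1: the symbol is 0.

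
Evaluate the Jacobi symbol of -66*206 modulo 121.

By multiplicativity, (-66·206/121) = (-66/121)·(206/121).
First factor (-66/121):
Pull out -1: (-66/121) = (-1/121)·(66/121). Since 121 ≡ 1 (mod 4), (-1/121) = +1. Now have (66/121).
Factor out 2: 66 = 2·33. Since 121 ≡ 1 (mod 8), (2/121) = +1. Now have (33/121).
33 ≡ 1 (mod 4), so quadratic reciprocity gives (33/121) = (121/33). Reduce: 121 ≡ 22 (mod 33). Now have (22/33).
Factor out 2: 22 = 2·11. Since 33 ≡ 1 (mod 8), (2/33) = +1. Now have (11/33).
33 ≡ 1 (mod 4), so quadratic reciprocity gives (11/33) = (33/11). Reduce: 33 ≡ 0 (mod 11). Now have (0/11).
The numerator is now 0 with denominator 11 > 1: the symbol is 0.
Second factor (206/121):
Reduce the numerator: 206 ≡ 85 (mod 121), so (206/121) = (85/121).
85 ≡ 1 (mod 4), so quadratic reciprocity gives (85/121) = (121/85). Reduce: 121 ≡ 36 (mod 85). Now have (36/85).
Factor out 2: 36 = 2^2·9. Since 85 ≡ 5 (mod 8), (2/85) = -1, and (2/85)^2 = +1. Now have (9/85).
9 ≡ 1 (mod 4), so quadratic reciprocity gives (9/85) = (85/9). Reduce: 85 ≡ 4 (mod 9). Now have (4/9).
Factor out 2: 4 = 2^2. Since 9 ≡ 1 (mod 8), (2/9) = +1, and (2/9)^2 = +1. Now have (1/9).
(1/9) = 1. Collecting the sign factors: 1.
Product: (0)·(1) = 0.

0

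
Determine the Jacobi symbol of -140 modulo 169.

Reduce the numerator: -140 ≡ 29 (mod 169), so (-140/169) = (29/169).
29 ≡ 1 (mod 4), so quadratic reciprocity gives (29/169) = (169/29). Reduce: 169 ≡ 24 (mod 29). Now have (24/29).
Factor out 2: 24 = 2^3·3. Since 29 ≡ 5 (mod 8), (2/29) = -1, and (2/29)^3 = -1. Now have -(3/29).
29 ≡ 1 (mod 4), so quadratic reciprocity gives (3/29) = (29/3). Reduce: 29 ≡ 2 (mod 3). Now have -(2/3).
Factor out 2: 2 = 2. Since 3 ≡ 3 (mod 8), (2/3) = -1. Now have (1/3).
(1/3) = 1. Collecting the sign factors: 1.

1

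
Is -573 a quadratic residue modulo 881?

Reduce the numerator: -573 ≡ 308 (mod 881), so (-573/881) = (308/881).
Factor out 2: 308 = 2^2·77. Since 881 ≡ 1 (mod 8), (2/881) = +1, and (2/881)^2 = +1. Now have (77/881).
77 ≡ 1 (mod 4), so quadratic reciprocity gives (77/881) = (881/77). Reduce: 881 ≡ 34 (mod 77). Now have (34/77).
Factor out 2: 34 = 2·17. Since 77 ≡ 5 (mod 8), (2/77) = -1. Now have -(17/77).
17 ≡ 1 (mod 4), so quadratic reciprocity gives (17/77) = (77/17). Reduce: 77 ≡ 9 (mod 17). Now have -(9/17).
9 ≡ 1 (mod 4), so quadratic reciprocity gives (9/17) = (17/9). Reduce: 17 ≡ 8 (mod 9). Now have -(8/9).
Factor out 2: 8 = 2^3. Since 9 ≡ 1 (mod 8), (2/9) = +1, and (2/9)^3 = +1. Now have -(1/9).
(1/9) = 1. Collecting the sign factors: -1.
(-573/881) = -1, and 881 is prime, so -573 is not a quadratic residue mod 881.

no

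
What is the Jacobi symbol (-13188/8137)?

(-13188/8137)
  = (13188/8137)    [8137 ≡ 1 mod 4 ⇒ (-1/8137) = +1]
  = (5051/8137)    [13188 ≡ 5051 mod 8137]
  = (8137/5051)    [QR: 8137 ≡ 1 mod 4, sign kept]
  = (3086/5051)    [8137 ≡ 3086 mod 5051]
  = -(1543/5051)    [5051 ≡ 3 mod 8 ⇒ (2/5051) = -1]
  = (5051/1543)    [QR: both ≡ 3 mod 4, sign flips]
  = (422/1543)    [5051 ≡ 422 mod 1543]
  = (211/1543)    [1543 ≡ 7 mod 8 ⇒ (2/1543) = +1]
  = -(1543/211)    [QR: both ≡ 3 mod 4, sign flips]
  = -(66/211)    [1543 ≡ 66 mod 211]
  = (33/211)    [211 ≡ 3 mod 8 ⇒ (2/211) = -1]
  = (211/33)    [QR: 33 ≡ 1 mod 4, sign kept]
  = (13/33)    [211 ≡ 13 mod 33]
  = (33/13)    [QR: 13 ≡ 1 mod 4, sign kept]
  = (7/13)    [33 ≡ 7 mod 13]
  = (13/7)    [QR: 13 ≡ 1 mod 4, sign kept]
  = (6/7)    [13 ≡ 6 mod 7]
  = (3/7)    [7 ≡ 7 mod 8 ⇒ (2/7) = +1]
  = -(7/3)    [QR: both ≡ 3 mod 4, sign flips]
  = -(1/3)    [7 ≡ 1 mod 3]
  = -1    [(1/3) = 1]

-1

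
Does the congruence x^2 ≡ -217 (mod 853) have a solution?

Pull out -1: (-217|853) = (-1|853)·(217|853). Since 853 ≡ 1 (mod 4), (-1|853) = +1. Now have (217|853).
217 ≡ 1 (mod 4), so quadratic reciprocity gives (217|853) = (853|217). Reduce: 853 ≡ 202 (mod 217). Now have (202|217).
Factor out 2: 202 = 2·101. Since 217 ≡ 1 (mod 8), (2|217) = +1. Now have (101|217).
101 ≡ 1 (mod 4), so quadratic reciprocity gives (101|217) = (217|101). Reduce: 217 ≡ 15 (mod 101). Now have (15|101).
101 ≡ 1 (mod 4), so quadratic reciprocity gives (15|101) = (101|15). Reduce: 101 ≡ 11 (mod 15). Now have (11|15).
Both 11 ≡ 3 and 15 ≡ 3 (mod 4), so reciprocity gives (11|15) = -(15|11). Reduce: 15 ≡ 4 (mod 11). Now have -(4|11).
Factor out 2: 4 = 2^2. Since 11 ≡ 3 (mod 8), (2|11) = -1, and (2|11)^2 = +1. Now have -(1|11).
(1|11) = 1. Collecting the sign factors: -1.
(-217|853) = -1, and 853 is prime, so -217 is not a quadratic residue mod 853.

no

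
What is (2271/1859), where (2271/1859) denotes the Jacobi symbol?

1

(2271/1859)
  = (412/1859)    [2271 ≡ 412 mod 1859]
  = (103/1859)    [1859 ≡ 3 mod 8 ⇒ (2/1859)^2 = +1]
  = -(1859/103)    [QR: both ≡ 3 mod 4, sign flips]
  = -(5/103)    [1859 ≡ 5 mod 103]
  = -(103/5)    [QR: 5 ≡ 1 mod 4, sign kept]
  = -(3/5)    [103 ≡ 3 mod 5]
  = -(5/3)    [QR: 5 ≡ 1 mod 4, sign kept]
  = -(2/3)    [5 ≡ 2 mod 3]
  = (1/3)    [3 ≡ 3 mod 8 ⇒ (2/3) = -1]
  = 1    [(1/3) = 1]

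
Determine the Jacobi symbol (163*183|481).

-1

By multiplicativity, (163·183|481) = (163|481)·(183|481).
First factor (163|481):
(163|481)
  = (481|163)    [QR: 481 ≡ 1 mod 4, sign kept]
  = (155|163)    [481 ≡ 155 mod 163]
  = -(163|155)    [QR: both ≡ 3 mod 4, sign flips]
  = -(8|155)    [163 ≡ 8 mod 155]
  = (1|155)    [155 ≡ 3 mod 8 ⇒ (2|155)^3 = -1]
  = 1    [(1|155) = 1]
Second factor (183|481):
(183|481)
  = (481|183)    [QR: 481 ≡ 1 mod 4, sign kept]
  = (115|183)    [481 ≡ 115 mod 183]
  = -(183|115)    [QR: both ≡ 3 mod 4, sign flips]
  = -(68|115)    [183 ≡ 68 mod 115]
  = -(17|115)    [115 ≡ 3 mod 8 ⇒ (2|115)^2 = +1]
  = -(115|17)    [QR: 17 ≡ 1 mod 4, sign kept]
  = -(13|17)    [115 ≡ 13 mod 17]
  = -(17|13)    [QR: 13 ≡ 1 mod 4, sign kept]
  = -(4|13)    [17 ≡ 4 mod 13]
  = -(1|13)    [13 ≡ 5 mod 8 ⇒ (2|13)^2 = +1]
  = -1    [(1|13) = 1]
Product: (1)·(-1) = -1.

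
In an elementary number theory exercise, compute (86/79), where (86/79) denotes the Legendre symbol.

-1

(86/79)
  = (7/79)    [86 ≡ 7 mod 79]
  = -(79/7)    [QR: both ≡ 3 mod 4, sign flips]
  = -(2/7)    [79 ≡ 2 mod 7]
  = -(1/7)    [7 ≡ 7 mod 8 ⇒ (2/7) = +1]
  = -1    [(1/7) = 1]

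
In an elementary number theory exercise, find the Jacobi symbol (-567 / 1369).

1

Pull out -1: (-567 / 1369) = (-1 / 1369)·(567 / 1369). Since 1369 ≡ 1 (mod 4), (-1 / 1369) = +1. Now have (567 / 1369).
1369 ≡ 1 (mod 4), so quadratic reciprocity gives (567 / 1369) = (1369 / 567). Reduce: 1369 ≡ 235 (mod 567). Now have (235 / 567).
Both 235 ≡ 3 and 567 ≡ 3 (mod 4), so reciprocity gives (235 / 567) = -(567 / 235). Reduce: 567 ≡ 97 (mod 235). Now have -(97 / 235).
97 ≡ 1 (mod 4), so quadratic reciprocity gives (97 / 235) = (235 / 97). Reduce: 235 ≡ 41 (mod 97). Now have -(41 / 97).
41 ≡ 1 (mod 4), so quadratic reciprocity gives (41 / 97) = (97 / 41). Reduce: 97 ≡ 15 (mod 41). Now have -(15 / 41).
41 ≡ 1 (mod 4), so quadratic reciprocity gives (15 / 41) = (41 / 15). Reduce: 41 ≡ 11 (mod 15). Now have -(11 / 15).
Both 11 ≡ 3 and 15 ≡ 3 (mod 4), so reciprocity gives (11 / 15) = -(15 / 11). Reduce: 15 ≡ 4 (mod 11). Now have (4 / 11).
Factor out 2: 4 = 2^2. Since 11 ≡ 3 (mod 8), (2 / 11) = -1, and (2 / 11)^2 = +1. Now have (1 / 11).
(1 / 11) = 1. Collecting the sign factors: 1.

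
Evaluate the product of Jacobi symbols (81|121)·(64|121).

1

By multiplicativity, (81·64|121) = (81|121)·(64|121).
First factor (81|121):
81 ≡ 1 (mod 4), so quadratic reciprocity gives (81|121) = (121|81). Reduce: 121 ≡ 40 (mod 81). Now have (40|81).
Factor out 2: 40 = 2^3·5. Since 81 ≡ 1 (mod 8), (2|81) = +1, and (2|81)^3 = +1. Now have (5|81).
5 ≡ 1 (mod 4), so quadratic reciprocity gives (5|81) = (81|5). Reduce: 81 ≡ 1 (mod 5). Now have (1|5).
(1|5) = 1. Collecting the sign factors: 1.
Second factor (64|121):
Factor out 2: 64 = 2^6. Since 121 ≡ 1 (mod 8), (2|121) = +1, and (2|121)^6 = +1. Now have (1|121).
(1|121) = 1. Collecting the sign factors: 1.
Product: (1)·(1) = 1.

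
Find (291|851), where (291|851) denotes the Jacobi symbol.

Both 291 ≡ 3 and 851 ≡ 3 (mod 4), so reciprocity gives (291|851) = -(851|291). Reduce: 851 ≡ 269 (mod 291). Now have -(269|291).
269 ≡ 1 (mod 4), so quadratic reciprocity gives (269|291) = (291|269). Reduce: 291 ≡ 22 (mod 269). Now have -(22|269).
Factor out 2: 22 = 2·11. Since 269 ≡ 5 (mod 8), (2|269) = -1. Now have (11|269).
269 ≡ 1 (mod 4), so quadratic reciprocity gives (11|269) = (269|11). Reduce: 269 ≡ 5 (mod 11). Now have (5|11).
5 ≡ 1 (mod 4), so quadratic reciprocity gives (5|11) = (11|5). Reduce: 11 ≡ 1 (mod 5). Now have (1|5).
(1|5) = 1. Collecting the sign factors: 1.

1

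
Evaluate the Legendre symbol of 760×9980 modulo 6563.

By multiplicativity, (760·9980 / 6563) = (760 / 6563)·(9980 / 6563).
First factor (760 / 6563):
Factor out 2: 760 = 2^3·95. Since 6563 ≡ 3 (mod 8), (2 / 6563) = -1, and (2 / 6563)^3 = -1. Now have -(95 / 6563).
Both 95 ≡ 3 and 6563 ≡ 3 (mod 4), so reciprocity gives (95 / 6563) = -(6563 / 95). Reduce: 6563 ≡ 8 (mod 95). Now have (8 / 95).
Factor out 2: 8 = 2^3. Since 95 ≡ 7 (mod 8), (2 / 95) = +1, and (2 / 95)^3 = +1. Now have (1 / 95).
(1 / 95) = 1. Collecting the sign factors: 1.
Second factor (9980 / 6563):
Reduce the numerator: 9980 ≡ 3417 (mod 6563), so (9980 / 6563) = (3417 / 6563).
3417 ≡ 1 (mod 4), so quadratic reciprocity gives (3417 / 6563) = (6563 / 3417). Reduce: 6563 ≡ 3146 (mod 3417). Now have (3146 / 3417).
Factor out 2: 3146 = 2·1573. Since 3417 ≡ 1 (mod 8), (2 / 3417) = +1. Now have (1573 / 3417).
1573 ≡ 1 (mod 4), so quadratic reciprocity gives (1573 / 3417) = (3417 / 1573). Reduce: 3417 ≡ 271 (mod 1573). Now have (271 / 1573).
1573 ≡ 1 (mod 4), so quadratic reciprocity gives (271 / 1573) = (1573 / 271). Reduce: 1573 ≡ 218 (mod 271). Now have (218 / 271).
Factor out 2: 218 = 2·109. Since 271 ≡ 7 (mod 8), (2 / 271) = +1. Now have (109 / 271).
109 ≡ 1 (mod 4), so quadratic reciprocity gives (109 / 271) = (271 / 109). Reduce: 271 ≡ 53 (mod 109). Now have (53 / 109).
53 ≡ 1 (mod 4), so quadratic reciprocity gives (53 / 109) = (109 / 53). Reduce: 109 ≡ 3 (mod 53). Now have (3 / 53).
53 ≡ 1 (mod 4), so quadratic reciprocity gives (3 / 53) = (53 / 3). Reduce: 53 ≡ 2 (mod 3). Now have (2 / 3).
Factor out 2: 2 = 2. Since 3 ≡ 3 (mod 8), (2 / 3) = -1. Now have -(1 / 3).
(1 / 3) = 1. Collecting the sign factors: -1.
Product: (1)·(-1) = -1.

-1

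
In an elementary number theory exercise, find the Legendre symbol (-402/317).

Reduce the numerator: -402 ≡ 232 (mod 317), so (-402/317) = (232/317).
Factor out 2: 232 = 2^3·29. Since 317 ≡ 5 (mod 8), (2/317) = -1, and (2/317)^3 = -1. Now have -(29/317).
29 ≡ 1 (mod 4), so quadratic reciprocity gives (29/317) = (317/29). Reduce: 317 ≡ 27 (mod 29). Now have -(27/29).
29 ≡ 1 (mod 4), so quadratic reciprocity gives (27/29) = (29/27). Reduce: 29 ≡ 2 (mod 27). Now have -(2/27).
Factor out 2: 2 = 2. Since 27 ≡ 3 (mod 8), (2/27) = -1. Now have (1/27).
(1/27) = 1. Collecting the sign factors: 1.

1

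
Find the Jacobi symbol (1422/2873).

-1

Factor out 2: 1422 = 2·711. Since 2873 ≡ 1 (mod 8), (2/2873) = +1. Now have (711/2873).
2873 ≡ 1 (mod 4), so quadratic reciprocity gives (711/2873) = (2873/711). Reduce: 2873 ≡ 29 (mod 711). Now have (29/711).
29 ≡ 1 (mod 4), so quadratic reciprocity gives (29/711) = (711/29). Reduce: 711 ≡ 15 (mod 29). Now have (15/29).
29 ≡ 1 (mod 4), so quadratic reciprocity gives (15/29) = (29/15). Reduce: 29 ≡ 14 (mod 15). Now have (14/15).
Factor out 2: 14 = 2·7. Since 15 ≡ 7 (mod 8), (2/15) = +1. Now have (7/15).
Both 7 ≡ 3 and 15 ≡ 3 (mod 4), so reciprocity gives (7/15) = -(15/7). Reduce: 15 ≡ 1 (mod 7). Now have -(1/7).
(1/7) = 1. Collecting the sign factors: -1.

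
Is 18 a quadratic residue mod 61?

(18/61)
  = -(9/61)    [61 ≡ 5 mod 8 ⇒ (2/61) = -1]
  = -(61/9)    [QR: 9 ≡ 1 mod 4, sign kept]
  = -(7/9)    [61 ≡ 7 mod 9]
  = -(9/7)    [QR: 9 ≡ 1 mod 4, sign kept]
  = -(2/7)    [9 ≡ 2 mod 7]
  = -(1/7)    [7 ≡ 7 mod 8 ⇒ (2/7) = +1]
  = -1    [(1/7) = 1]
The Legendre symbol is -1, so x^2 ≡ 18 (mod 61) has no solution.

no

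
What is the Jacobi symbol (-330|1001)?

(-330|1001)
  = (671|1001)    [-330 ≡ 671 mod 1001]
  = (1001|671)    [QR: 1001 ≡ 1 mod 4, sign kept]
  = (330|671)    [1001 ≡ 330 mod 671]
  = (165|671)    [671 ≡ 7 mod 8 ⇒ (2|671) = +1]
  = (671|165)    [QR: 165 ≡ 1 mod 4, sign kept]
  = (11|165)    [671 ≡ 11 mod 165]
  = (165|11)    [QR: 165 ≡ 1 mod 4, sign kept]
  = (0|11)    [165 ≡ 0 mod 11]
  = 0    [numerator 0, gcd > 1]

0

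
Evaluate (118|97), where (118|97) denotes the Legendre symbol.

-1

(118|97)
  = (21|97)    [118 ≡ 21 mod 97]
  = (97|21)    [QR: 21 ≡ 1 mod 4, sign kept]
  = (13|21)    [97 ≡ 13 mod 21]
  = (21|13)    [QR: 13 ≡ 1 mod 4, sign kept]
  = (8|13)    [21 ≡ 8 mod 13]
  = -(1|13)    [13 ≡ 5 mod 8 ⇒ (2|13)^3 = -1]
  = -1    [(1|13) = 1]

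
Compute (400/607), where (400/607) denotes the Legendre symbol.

Factor out 2: 400 = 2^4·25. Since 607 ≡ 7 (mod 8), (2/607) = +1, and (2/607)^4 = +1. Now have (25/607).
25 ≡ 1 (mod 4), so quadratic reciprocity gives (25/607) = (607/25). Reduce: 607 ≡ 7 (mod 25). Now have (7/25).
25 ≡ 1 (mod 4), so quadratic reciprocity gives (7/25) = (25/7). Reduce: 25 ≡ 4 (mod 7). Now have (4/7).
Factor out 2: 4 = 2^2. Since 7 ≡ 7 (mod 8), (2/7) = +1, and (2/7)^2 = +1. Now have (1/7).
(1/7) = 1. Collecting the sign factors: 1.

1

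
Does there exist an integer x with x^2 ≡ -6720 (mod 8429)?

no

(-6720|8429)
  = (1709|8429)    [-6720 ≡ 1709 mod 8429]
  = (8429|1709)    [QR: 1709 ≡ 1 mod 4, sign kept]
  = (1593|1709)    [8429 ≡ 1593 mod 1709]
  = (1709|1593)    [QR: 1593 ≡ 1 mod 4, sign kept]
  = (116|1593)    [1709 ≡ 116 mod 1593]
  = (29|1593)    [1593 ≡ 1 mod 8 ⇒ (2|1593)^2 = +1]
  = (1593|29)    [QR: 29 ≡ 1 mod 4, sign kept]
  = (27|29)    [1593 ≡ 27 mod 29]
  = (29|27)    [QR: 29 ≡ 1 mod 4, sign kept]
  = (2|27)    [29 ≡ 2 mod 27]
  = -(1|27)    [27 ≡ 3 mod 8 ⇒ (2|27) = -1]
  = -1    [(1|27) = 1]
(-6720|8429) = -1, and 8429 is prime, so -6720 is not a quadratic residue mod 8429.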